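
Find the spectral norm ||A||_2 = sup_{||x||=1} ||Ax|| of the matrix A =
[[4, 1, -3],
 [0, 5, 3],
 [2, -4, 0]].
||A||_2 ≈ 7.0366 (= sqrt(largest eigenvalue of A^T A))

||A||_2 = sigma_max(A) = sqrt(lambda_max(A^T A)). Form the symmetric matrix M = A^T A =
[[20, -4, -12],
 [-4, 42, 12],
 [-12, 12, 18]].
Its characteristic polynomial (trace, sum of principal 2x2 minors, determinant of M give the coefficients) is
  p(λ) = det(λ I - M) = λ^3 - 80λ^2 + 1652λ - 7056.
No integer candidate from the rational root theorem (±divisors of 7056) is a root, so the roots are irrational. The cubic discriminant is Δ = 422782976 > 0, so there are three distinct real roots. p(5) = -671 and p(6) = 192 have opposite signs, so a root lies in (5, 6); Newton's method refines it to λ ≈ 5.7643. p(24) = 336 and p(25) = -131 have opposite signs, so a root lies in (24, 25); Newton's method refines it to λ ≈ 24.7222. p(49) = -539 and p(50) = 544 have opposite signs, so a root lies in (49, 50); Newton's method refines it to λ ≈ 49.5135. Check (Vieta): the three roots sum to 80, matching tr M = 80.
So the eigenvalues of A^T A are ≈ 5.7643, 24.7222, 49.5135 (all ≥ 0, as they must be for A^T A). The largest is λ_max ≈ 49.5135, hence ||A||_2 = sqrt(λ_max) ≈ 7.0366.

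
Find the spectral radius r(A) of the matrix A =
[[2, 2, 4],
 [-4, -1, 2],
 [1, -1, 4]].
r(A) ≈ 5.3296

The eigenvalues of A are the roots of its characteristic polynomial. With M = A (coefficients from the trace, the sum of principal 2x2 minors, and det A):
  p(λ) = det(λ I - M) = λ^3 - 5λ^2 + 8λ - 52.
No integer candidate from the rational root theorem (±divisors of 52) is a root, so the roots are irrational. The cubic discriminant is Δ = -62016 < 0, so there is one real root and a complex-conjugate pair. p(5) = -12 and p(6) = 32 have opposite signs, so a root lies in (5, 6); Newton's method refines it to λ ≈ 5.3296. Dividing out (λ - (5.3296)) leaves approximately λ^2 + 0.3296λ + 9.7568. For λ^2 + 0.3296λ + 9.7568 the discriminant is -38.9185. It is negative, so the remaining roots are the complex-conjugate pair λ ≈ -0.1648 ± 3.1192i. Their product equals the constant term, so |λ|^2 ≈ 9.7568 and |λ| ≈ 3.1236.
Thus the eigenvalues (to 4 decimals) are 5.3296 (modulus 5.3296); -0.1648 ± 3.1192i (modulus 3.1236). The spectral radius is the largest modulus: r(A) ≈ 5.3296. (Cross-check: r(A) ≤ ||A||_2 ≈ 6.1199; equality holds whenever A is normal, though it can also hold for some non-normal A.)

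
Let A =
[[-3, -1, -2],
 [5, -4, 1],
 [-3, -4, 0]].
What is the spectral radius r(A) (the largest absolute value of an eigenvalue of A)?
r(A) ≈ 5.5436

The eigenvalues of A are the roots of its characteristic polynomial. With M = A (coefficients from the trace, the sum of principal 2x2 minors, and det A):
  p(λ) = det(λ I - M) = λ^3 + 7λ^2 + 15λ - 55.
No integer candidate from the rational root theorem (±divisors of 55) is a root, so the roots are irrational. The cubic discriminant is Δ = -112640 < 0, so there is one real root and a complex-conjugate pair. p(1) = -32 and p(2) = 11 have opposite signs, so a root lies in (1, 2); Newton's method refines it to λ ≈ 1.7897. Dividing out (λ - (1.7897)) leaves approximately λ^2 + 8.7897λ + 30.7311. For λ^2 + 8.7897λ + 30.7311 the discriminant is -45.6653. It is negative, so the remaining roots are the complex-conjugate pair λ ≈ -4.3949 ± 3.3788i. Their product equals the constant term, so |λ|^2 ≈ 30.7311 and |λ| ≈ 5.5436.
Thus the eigenvalues (to 4 decimals) are 1.7897 (modulus 1.7897); -4.3949 ± 3.3788i (modulus 5.5436). The spectral radius is the largest modulus: r(A) ≈ 5.5436. (Cross-check: r(A) ≤ ||A||_2 ≈ 6.9194; equality holds whenever A is normal, though it can also hold for some non-normal A.)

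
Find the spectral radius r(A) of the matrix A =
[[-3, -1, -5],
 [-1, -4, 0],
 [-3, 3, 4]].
r(A) ≈ 5.8813

The eigenvalues of A are the roots of its characteristic polynomial. With M = A (coefficients from the trace, the sum of principal 2x2 minors, and det A):
  p(λ) = det(λ I - M) = λ^3 + 3λ^2 - 32λ - 119.
No integer candidate from the rational root theorem (±divisors of 119) is a root, so the roots are irrational. The cubic discriminant is Δ = -23575 < 0, so there is one real root and a complex-conjugate pair. p(5) = -79 and p(6) = 13 have opposite signs, so a root lies in (5, 6); Newton's method refines it to λ ≈ 5.8813. Dividing out (λ - (5.8813)) leaves approximately λ^2 + 8.8813λ + 20.2336. For λ^2 + 8.8813λ + 20.2336 the discriminant is -2.0569. It is negative, so the remaining roots are the complex-conjugate pair λ ≈ -4.4407 ± 0.7171i. Their product equals the constant term, so |λ|^2 ≈ 20.2336 and |λ| ≈ 4.4982.
Thus the eigenvalues (to 4 decimals) are 5.8813 (modulus 5.8813); -4.4407 ± 0.7171i (modulus 4.4982). The spectral radius is the largest modulus: r(A) ≈ 5.8813. (Cross-check: r(A) ≤ ||A||_2 ≈ 7.221; equality holds whenever A is normal, though it can also hold for some non-normal A.)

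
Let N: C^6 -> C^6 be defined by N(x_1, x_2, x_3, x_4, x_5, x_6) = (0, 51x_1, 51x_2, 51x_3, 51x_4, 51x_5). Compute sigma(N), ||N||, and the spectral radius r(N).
sigma(N) = {0}; ||N|| = 51; r(N) = 0. (N is nilpotent with N^6 = 0.)

On C^6, N is a strictly lower-triangular matrix with 51 on the subdiagonal and zeros elsewhere, so its characteristic polynomial is lambda^6 and every eigenvalue is 0: sigma(N) = {0}. For the operator norm, N e_i = 51e_{i+1} for i = 1, ..., 5 and N e_6 = 0, so the singular values of N are 51 (with multiplicity 5) and 0; hence ||N|| = 51. The spectral radius r(N) = max|lambda| = 0. Note ||N|| > r(N) — characteristic of non-normal nilpotent operators. Indeed N^6 = 0.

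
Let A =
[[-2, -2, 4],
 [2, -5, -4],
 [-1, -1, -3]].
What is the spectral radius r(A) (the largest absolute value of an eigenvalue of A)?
r(A) ≈ 6.1643

The eigenvalues of A are the roots of its characteristic polynomial. With M = A (coefficients from the trace, the sum of principal 2x2 minors, and det A):
  p(λ) = det(λ I - M) = λ^3 + 10λ^2 + 35λ + 70.
No integer candidate from the rational root theorem (±divisors of 70) is a root, so the roots are irrational. The cubic discriminant is Δ = -20300 < 0, so there is one real root and a complex-conjugate pair. p(-7) = -28 and p(-6) = 4 have opposite signs, so a root lies in (-7, -6); Newton's method refines it to λ ≈ -6.1643. Dividing out (λ - (-6.1643)) leaves approximately λ^2 + 3.8357λ + 11.3557. For λ^2 + 3.8357λ + 11.3557 the discriminant is -30.7103. It is negative, so the remaining roots are the complex-conjugate pair λ ≈ -1.9178 ± 2.7708i. Their product equals the constant term, so |λ|^2 ≈ 11.3557 and |λ| ≈ 3.3698.
Thus the eigenvalues (to 4 decimals) are -6.1643 (modulus 6.1643); -1.9178 ± 2.7708i (modulus 3.3698). The spectral radius is the largest modulus: r(A) ≈ 6.1643. (Cross-check: r(A) ≤ ||A||_2 ≈ 7.4458; equality holds whenever A is normal, though it can also hold for some non-normal A.)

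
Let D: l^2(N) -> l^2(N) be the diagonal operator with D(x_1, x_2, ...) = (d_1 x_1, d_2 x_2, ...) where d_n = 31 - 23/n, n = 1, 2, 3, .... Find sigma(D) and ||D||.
sigma(D) = {31 - 23/n : n ≥ 1} ∪ {31}; ||D|| = 31

A bounded diagonal operator on l^2 with diagonal entries d_n has spectrum equal to the closure of {d_n : n ≥ 1}: every d_n is an eigenvalue (with eigenvector e_n), so {d_n} ⊂ sigma(D); the spectrum is closed, so its closure is too; and for lambda not in the closure, (D - lambda I) has bounded inverse (the diagonal entries 1/(d_n - lambda) are bounded). For our sequence d_n = 31 - 23/n, n = 1, 2, 3, ...:
  - {d_n} = {31 - 23/n : n ≥ 1}; the only limit point is 31
  - closure = {31 - 23/n : n ≥ 1} ∪ {31}
For the norm: a diagonal operator has ||D|| = sup_n |d_n|. Here d_n = 31 - 23/n increases monotonically from d_1 = 8 toward 31, with all terms in [8, 31); so sup_n |d_n| = 31 (the supremum is the limit, not attained). So ||D|| = 31.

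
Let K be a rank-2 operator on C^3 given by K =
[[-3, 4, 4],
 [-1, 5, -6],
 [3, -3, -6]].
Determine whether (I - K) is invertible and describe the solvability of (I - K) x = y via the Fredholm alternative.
(I - K) is invertible (det(I - K) = -48 ≠ 0), so for every y in C^3 the equation (I - K) x = y has a unique solution.

K has rank 2 and factors as K = U V^T = u1 v1^T + u2 v2^T with u1 = (2, -3, -3), v1 = (0, -1, 2), u2 = (3, 1, -3), v2 = (-1, 2, 0) (multiplying out reproduces the displayed K). The nonzero eigenvalues of U V^T coincide with those of the 2 x 2 matrix G = V^T U = [[v1·u1, v1·u2], [v2·u1, v2·u2]] = [[-3, -7], [-8, -1]], and by the Sylvester determinant identity det(I_3 - U V^T) = det(I_2 - V^T U) = det([[4, 7], [8, 2]]) = (4)(2) - (7)(8) = -48. (Direct check: I - K =
[[4, -4, -4],
 [1, -4, 6],
 [-3, 3, 7]]
has determinant -48.) The finite-dimensional Fredholm alternative says: either (I - K) is invertible, or ker(I - K) ≠ {0} and then range(I - K) = ker((I - K)^*)^⊥, with dim ker(I - K) = dim ker((I - K)^*). Since det(I - K) ≠ 0, 1 is not an eigenvalue of K and ker(I - K) = {0}, so we are in the first case: for every y there is a unique x = (I - K)^(-1) y. (Explicitly, by the Woodbury identity, (I - U V^T)^(-1) = I + U (I_2 - G)^(-1) V^T.)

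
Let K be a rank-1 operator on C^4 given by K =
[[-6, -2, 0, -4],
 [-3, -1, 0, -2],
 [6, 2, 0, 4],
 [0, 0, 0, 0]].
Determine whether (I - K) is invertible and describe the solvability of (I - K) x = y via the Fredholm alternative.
(I - K) is invertible (det(I - K) = 8 ≠ 0), so for every y in C^4 the equation (I - K) x = y has a unique solution.

K has rank 1, so it is an outer product K = u v^T: every row of K is a multiple of one row vector. Reading off the entries, u = (2, 1, -2, 0) and v = (-3, -1, 0, -2) (row i of K equals u_i·v^T). A rank-one matrix u v^T satisfies K u = u (v·u) and kills the (3)-dimensional subspace v^⊥, so its characteristic polynomial is lambda^3 (lambda - v·u) with v·u = tr K = -7. Hence the eigenvalues of I - K are 1 (multiplicity 3) and 1 - (-7) = 8, so det(I - K) = 8. (Direct check: I - K =
[[7, 2, 0, 4],
 [3, 2, 0, 2],
 [-6, -2, 1, -4],
 [0, 0, 0, 1]]
has determinant 8.) The finite-dimensional Fredholm alternative says: either (I - K) is invertible, or ker(I - K) ≠ {0} and then range(I - K) = ker((I - K)^*)^⊥, with dim ker(I - K) = dim ker((I - K)^*). Since det(I - K) ≠ 0, 1 is not an eigenvalue of K and ker(I - K) = {0}, so we are in the first case: for every y there is a unique x = (I - K)^(-1) y. Explicitly, by the Sherman–Morrison formula, (I - u v^T)^(-1) = I + u v^T/(1 - v·u), i.e. (I - K)^(-1) = I + K/(8).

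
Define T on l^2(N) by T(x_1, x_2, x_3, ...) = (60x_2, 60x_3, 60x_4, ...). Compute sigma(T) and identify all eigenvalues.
sigma(T) = closed disk {z in C : |z| ≤ 60}; sigma_p(T) = open disk {z in C : |z| < 60}

Note T = 60·V where V is the unit left shift (V x)_k = x_{k+1}; so sigma(T) = 60·sigma(V) and ||T|| = 60||V||. ||T x||^2 = 3600sum_{k≥2} |x_k|^2 ≤ 3600||x||^2, with equality on {x : x_1 = 0}, so ||T|| = 60. For any lambda with |lambda| < 60, set r = lambda/60 (|r| < 1); the vector x = (1, r, r^2, ...) is in l^2 and satisfies T x = 60(r, r^2, ...) = lambda x, so lambda is an eigenvalue. On the boundary |lambda| = 60 the geometric series diverges, so no l^2 eigenvector exists, but these lambda lie in the approximate point spectrum. Hence sigma(T) is the closed disk of radius 60 and sigma_p(T) is the open disk.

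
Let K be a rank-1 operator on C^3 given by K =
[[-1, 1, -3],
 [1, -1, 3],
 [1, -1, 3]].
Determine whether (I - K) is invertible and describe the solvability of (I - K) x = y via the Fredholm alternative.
(I - K) is singular (det(I - K) = 0, i.e. 1 ∈ sigma(K)). (I - K) x = y is solvable iff y ⊥ ker((I - K)^*) = span{(-1, 1, -3)}, i.e. iff -y_1 + y_2 - 3y_3 = 0. When solvable, the solutions are x = y + c·(1, -1, -1), c arbitrary (ker(I - K) = span{(1, -1, -1)}, dimension 1).

K has rank 1, so it is an outer product K = u v^T: every row of K is a multiple of one row vector. Reading off the entries, u = (1, -1, -1) and v = (-1, 1, -3) (row i of K equals u_i·v^T). A rank-one matrix u v^T satisfies K u = u (v·u) and kills the (2)-dimensional subspace v^⊥, so its characteristic polynomial is lambda^2 (lambda - v·u) with v·u = tr K = 1. Hence the eigenvalues of I - K are 1 (multiplicity 2) and 1 - (1) = 0, so det(I - K) = 0. (Direct check: I - K =
[[2, -1, 3],
 [-1, 2, -3],
 [-1, 1, -2]]
has determinant 0.) So 1 is an eigenvalue of K and (I - K) is not invertible. The finite-dimensional Fredholm alternative says: either (I - K) is invertible, or ker(I - K) ≠ {0} and then range(I - K) = ker((I - K)^*)^⊥, with dim ker(I - K) = dim ker((I - K)^*). We are in the second case, so we need both kernels. Kernel of I - K: (I - K) u = u - u (v·u) = u - u = 0, so ker(I - K) = span{u} = span{(1, -1, -1)} (it is exactly 1-dimensional because rank(I - K) = 2). Kernel of the adjoint: K is real, so (I - K)^* = I - K^T = I - v u^T, and (I - v u^T) v = v - v (u·v) = 0; hence ker((I - K)^*) = span{v} = span{(-1, 1, -3)}. Therefore (I - K) x = y is solvable iff <y, v> = 0, i.e. iff -y_1 + y_2 - 3y_3 = 0. When this holds, K y = u (v·y) = 0, so (I - K) y = y and x = y is a particular solution; the full solution set is the line x = y + c·u = y + c·(1, -1, -1), c ∈ C.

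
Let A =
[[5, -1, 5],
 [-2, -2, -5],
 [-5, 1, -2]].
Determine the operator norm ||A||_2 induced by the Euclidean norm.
||A||_2 ≈ 9.9523 (= sqrt(largest eigenvalue of A^T A))

||A||_2 = sigma_max(A) = sqrt(lambda_max(A^T A)). Form the symmetric matrix M = A^T A =
[[54, -6, 45],
 [-6, 6, 3],
 [45, 3, 54]].
Its characteristic polynomial (trace, sum of principal 2x2 minors, determinant of M give the coefficients) is
  p(λ) = det(λ I - M) = λ^3 - 114λ^2 + 1494λ - 1296.
No integer candidate from the rational root theorem (±divisors of 1296) is a root, so the roots are irrational. The cubic discriminant is Δ = 11916350640 > 0, so there are three distinct real roots. p(0) = -1296 and p(1) = 85 have opposite signs, so a root lies in (0, 1); Newton's method refines it to λ ≈ 0.9334. p(14) = 20 and p(15) = -1161 have opposite signs, so a root lies in (14, 15); Newton's method refines it to λ ≈ 14.018. p(99) = -405 and p(100) = 8104 have opposite signs, so a root lies in (99, 100); Newton's method refines it to λ ≈ 99.0486. Check (Vieta): the three roots sum to 114, matching tr M = 114.
So the eigenvalues of A^T A are ≈ 0.9334, 14.018, 99.0486 (all ≥ 0, as they must be for A^T A). The largest is λ_max ≈ 99.0486, hence ||A||_2 = sqrt(λ_max) ≈ 9.9523.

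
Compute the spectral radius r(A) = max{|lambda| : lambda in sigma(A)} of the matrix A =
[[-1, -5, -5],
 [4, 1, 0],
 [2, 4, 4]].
r(A) ≈ 5.3098

The eigenvalues of A are the roots of its characteristic polynomial. With M = A (coefficients from the trace, the sum of principal 2x2 minors, and det A):
  p(λ) = det(λ I - M) = λ^3 - 4λ^2 + 29λ - 6.
No integer candidate from the rational root theorem (±divisors of 6) is a root, so the roots are irrational. The cubic discriminant is Δ = -74080 < 0, so there is one real root and a complex-conjugate pair. p(0) = -6 and p(1) = 20 have opposite signs, so a root lies in (0, 1); Newton's method refines it to λ ≈ 0.2128. Dividing out (λ - (0.2128)) leaves approximately λ^2 - 3.7872λ + 28.194. For λ^2 - 3.7872λ + 28.194 the discriminant is -98.4334. It is negative, so the remaining roots are the complex-conjugate pair λ ≈ 1.8936 ± 4.9607i. Their product equals the constant term, so |λ|^2 ≈ 28.194 and |λ| ≈ 5.3098.
Thus the eigenvalues (to 4 decimals) are 0.2128 (modulus 0.2128); 1.8936 ± 4.9607i (modulus 5.3098). The spectral radius is the largest modulus: r(A) ≈ 5.3098. (Cross-check: r(A) ≤ ||A||_2 ≈ 9.4407; equality holds whenever A is normal, though it can also hold for some non-normal A.)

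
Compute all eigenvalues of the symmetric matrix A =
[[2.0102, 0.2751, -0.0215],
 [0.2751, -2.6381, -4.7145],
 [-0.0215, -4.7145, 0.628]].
sigma(A) ≈ {-6, 2, 4}

A is real symmetric, so its spectrum consists of real eigenvalues. Expanding the characteristic polynomial of the displayed matrix gives
  det(λ I - A) = p(λ) = λ^3 + (0)λ^2 + (-28)λ + (48).
Solving p(λ) = 0 yields eigenvalues ≈ -6, 2, 4. (A is shown rounded to 4 decimals, so these recover the underlying integer eigenvalues to within that precision.)
Verification: the trace of A = 0 equals the sum of eigenvalues 0, and det(A) ≈ -48.0006 matches the eigenvalue product -48.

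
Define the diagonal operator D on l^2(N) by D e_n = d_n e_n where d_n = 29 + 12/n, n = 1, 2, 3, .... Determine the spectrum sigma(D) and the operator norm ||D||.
sigma(D) = {29 + 12/n : n ≥ 1} ∪ {29}; ||D|| = 41

A bounded diagonal operator on l^2 with diagonal entries d_n has spectrum equal to the closure of {d_n : n ≥ 1}: every d_n is an eigenvalue (with eigenvector e_n), so {d_n} ⊂ sigma(D); the spectrum is closed, so its closure is too; and for lambda not in the closure, (D - lambda I) has bounded inverse (the diagonal entries 1/(d_n - lambda) are bounded). For our sequence d_n = 29 + 12/n, n = 1, 2, 3, ...:
  - {d_n} = {29 + 12/n : n ≥ 1}; the only limit point is 29
  - closure = {29 + 12/n : n ≥ 1} ∪ {29}
For the norm: a diagonal operator has ||D|| = sup_n |d_n|. Here d_n = 29 + 12/n is positive and decreasing, so sup_n |d_n| = d_1 = 29 + 12 = 41. So ||D|| = 41.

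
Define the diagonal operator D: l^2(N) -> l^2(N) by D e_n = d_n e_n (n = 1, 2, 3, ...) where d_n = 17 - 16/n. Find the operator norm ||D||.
||D|| = 17

For a diagonal operator on l^2 with entries d_n, ||D|| = sup_n |d_n|. Here d_1 = 1, d_2 = 9, ..., and d_n = 17 - 16/n increases monotonically toward 17. All terms lie in [1, 17), so |d_n| = d_n and the supremum is the limit 17, which is not attained by any individual d_n. Hence ||D|| = 17.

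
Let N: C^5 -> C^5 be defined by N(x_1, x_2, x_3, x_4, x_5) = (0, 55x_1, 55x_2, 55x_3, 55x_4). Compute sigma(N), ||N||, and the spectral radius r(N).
sigma(N) = {0}; ||N|| = 55; r(N) = 0. (N is nilpotent with N^5 = 0.)

On C^5, N is a strictly lower-triangular matrix with 55 on the subdiagonal and zeros elsewhere, so its characteristic polynomial is lambda^5 and every eigenvalue is 0: sigma(N) = {0}. For the operator norm, N e_i = 55e_{i+1} for i = 1, ..., 4 and N e_5 = 0, so the singular values of N are 55 (with multiplicity 4) and 0; hence ||N|| = 55. The spectral radius r(N) = max|lambda| = 0. Note ||N|| > r(N) — characteristic of non-normal nilpotent operators. Indeed N^5 = 0.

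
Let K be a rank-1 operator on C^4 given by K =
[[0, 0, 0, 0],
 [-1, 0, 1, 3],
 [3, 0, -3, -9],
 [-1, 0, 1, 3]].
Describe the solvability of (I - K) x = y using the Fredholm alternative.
(I - K) is invertible (det(I - K) = 1 ≠ 0), so for every y in C^4 the equation (I - K) x = y has a unique solution.

K has rank 1, so it is an outer product K = u v^T: every row of K is a multiple of one row vector. Reading off the entries, u = (0, -1, 3, -1) and v = (1, 0, -1, -3) (row i of K equals u_i·v^T). A rank-one matrix u v^T satisfies K u = u (v·u) and kills the (3)-dimensional subspace v^⊥, so its characteristic polynomial is lambda^3 (lambda - v·u) with v·u = tr K = 0. Hence the eigenvalues of I - K are 1 (multiplicity 3) and 1 - (0) = 1, so det(I - K) = 1. (Direct check: I - K =
[[1, 0, 0, 0],
 [1, 1, -1, -3],
 [-3, 0, 4, 9],
 [1, 0, -1, -2]]
has determinant 1.) The finite-dimensional Fredholm alternative says: either (I - K) is invertible, or ker(I - K) ≠ {0} and then range(I - K) = ker((I - K)^*)^⊥, with dim ker(I - K) = dim ker((I - K)^*). Since det(I - K) ≠ 0, 1 is not an eigenvalue of K and ker(I - K) = {0}, so we are in the first case: for every y there is a unique x = (I - K)^(-1) y. Explicitly, by the Sherman–Morrison formula, (I - u v^T)^(-1) = I + u v^T/(1 - v·u), i.e. (I - K)^(-1) = I + K.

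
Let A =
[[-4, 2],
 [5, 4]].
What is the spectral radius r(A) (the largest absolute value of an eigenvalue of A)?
r(A) = sqrt(104)/2 ≈ 5.099

The eigenvalues of A are the roots of its characteristic polynomial. With M = A (coefficients from the trace and determinant):
  p(λ) = det(λ I - M) = λ^2 - 26.
For λ^2 - 26 the discriminant is 104. It is nonnegative but not a perfect square, so the roots are real and irrational: λ = ± sqrt(104)/2 ≈ 5.099, -5.099.
Thus the eigenvalues (to 4 decimals) are 5.099 (modulus 5.099); -5.099 (modulus 5.099). The spectral radius is the largest modulus: r(A) = sqrt(104)/2 ≈ 5.099. (Cross-check: r(A) ≤ ||A||_2 ≈ 6.8151; equality holds whenever A is normal, though it can also hold for some non-normal A.)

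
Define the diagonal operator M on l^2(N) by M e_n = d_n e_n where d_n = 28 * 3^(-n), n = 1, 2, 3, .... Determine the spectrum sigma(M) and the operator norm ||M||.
sigma(M) = {28 * 3^(-n) : n ≥ 1} ∪ {0}; ||M|| = 28/3

A bounded diagonal operator on l^2 with diagonal entries d_n has spectrum equal to the closure of {d_n : n ≥ 1}: every d_n is an eigenvalue (with eigenvector e_n), so {d_n} ⊂ sigma(M); the spectrum is closed, so its closure is too; and for lambda not in the closure, (M - lambda I) has bounded inverse (the diagonal entries 1/(d_n - lambda) are bounded). For our sequence d_n = 28 * 3^(-n), n = 1, 2, 3, ...:
  - {d_n} = {28 * 3^(-n) : n ≥ 1}; the only limit point is 0
  - closure = {28 * 3^(-n) : n ≥ 1} ∪ {0}
For the norm: a diagonal operator has ||M|| = sup_n |d_n|. Here d_n = 28 * 3^(-n) is positive and decreasing, so sup_n |d_n| = d_1 = 28/3. So ||M|| = 28/3.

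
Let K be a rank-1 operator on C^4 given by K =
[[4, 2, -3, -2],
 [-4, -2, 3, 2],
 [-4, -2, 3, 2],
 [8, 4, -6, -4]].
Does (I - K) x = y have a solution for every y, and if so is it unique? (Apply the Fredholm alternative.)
(I - K) is singular (det(I - K) = 0, i.e. 1 ∈ sigma(K)). (I - K) x = y is solvable iff y ⊥ ker((I - K)^*) = span{(4, 2, -3, -2)}, i.e. iff 4y_1 + 2y_2 - 3y_3 - 2y_4 = 0. When solvable, the solutions are x = y + c·(1, -1, -1, 2), c arbitrary (ker(I - K) = span{(1, -1, -1, 2)}, dimension 1).

K has rank 1, so it is an outer product K = u v^T: every row of K is a multiple of one row vector. Reading off the entries, u = (1, -1, -1, 2) and v = (4, 2, -3, -2) (row i of K equals u_i·v^T). A rank-one matrix u v^T satisfies K u = u (v·u) and kills the (3)-dimensional subspace v^⊥, so its characteristic polynomial is lambda^3 (lambda - v·u) with v·u = tr K = 1. Hence the eigenvalues of I - K are 1 (multiplicity 3) and 1 - (1) = 0, so det(I - K) = 0. (Direct check: I - K =
[[-3, -2, 3, 2],
 [4, 3, -3, -2],
 [4, 2, -2, -2],
 [-8, -4, 6, 5]]
has determinant 0.) So 1 is an eigenvalue of K and (I - K) is not invertible. The finite-dimensional Fredholm alternative says: either (I - K) is invertible, or ker(I - K) ≠ {0} and then range(I - K) = ker((I - K)^*)^⊥, with dim ker(I - K) = dim ker((I - K)^*). We are in the second case, so we need both kernels. Kernel of I - K: (I - K) u = u - u (v·u) = u - u = 0, so ker(I - K) = span{u} = span{(1, -1, -1, 2)} (it is exactly 1-dimensional because rank(I - K) = 3). Kernel of the adjoint: K is real, so (I - K)^* = I - K^T = I - v u^T, and (I - v u^T) v = v - v (u·v) = 0; hence ker((I - K)^*) = span{v} = span{(4, 2, -3, -2)}. Therefore (I - K) x = y is solvable iff <y, v> = 0, i.e. iff 4y_1 + 2y_2 - 3y_3 - 2y_4 = 0. When this holds, K y = u (v·y) = 0, so (I - K) y = y and x = y is a particular solution; the full solution set is the line x = y + c·u = y + c·(1, -1, -1, 2), c ∈ C.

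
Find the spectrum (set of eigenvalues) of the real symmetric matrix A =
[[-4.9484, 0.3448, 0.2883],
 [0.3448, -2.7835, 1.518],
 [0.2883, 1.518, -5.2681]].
sigma(A) ≈ {-6, -5, -2}

A is real symmetric, so its spectrum consists of real eigenvalues. Expanding the characteristic polynomial of the displayed matrix gives
  det(λ I - A) = p(λ) = λ^3 + (13)λ^2 + (52)λ + (60).
Solving p(λ) = 0 yields eigenvalues ≈ -6, -5, -2. (A is shown rounded to 4 decimals, so these recover the underlying integer eigenvalues to within that precision.)
Verification: the trace of A = -13 equals the sum of eigenvalues -13, and det(A) ≈ -60.0000 matches the eigenvalue product -60.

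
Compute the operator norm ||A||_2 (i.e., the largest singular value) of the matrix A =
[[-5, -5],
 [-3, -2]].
||A||_2 = sqrt((63 + sqrt(3869))/2) ≈ 7.9121 (= sqrt(largest eigenvalue of A^T A))

||A||_2 = sigma_max(A) = sqrt(lambda_max(A^T A)). Form the symmetric matrix M = A^T A =
[[34, 31],
 [31, 29]].
Its characteristic polynomial (trace, determinant of M give the coefficients) is
  p(λ) = det(λ I - M) = λ^2 - 63λ + 25.
For λ^2 - 63λ + 25 the discriminant is 3869. It is nonnegative but not a perfect square, so the roots are real and irrational: λ = (63 ± sqrt(3869))/2 ≈ 62.6006, 0.3994.
So the eigenvalues of A^T A are ≈ 0.3994, 62.6006 (all ≥ 0, as they must be for A^T A). The largest is λ_max = (63 + sqrt(3869))/2 ≈ 62.6006, hence ||A||_2 = sqrt(λ_max) = sqrt((63 + sqrt(3869))/2) ≈ 7.9121.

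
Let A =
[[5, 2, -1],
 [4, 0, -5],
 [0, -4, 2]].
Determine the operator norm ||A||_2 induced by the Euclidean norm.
||A||_2 = sqrt((75 + sqrt(3125))/2) ≈ 8.0902 (= sqrt(largest eigenvalue of A^T A))

||A||_2 = sigma_max(A) = sqrt(lambda_max(A^T A)). Form the symmetric matrix M = A^T A =
[[41, 10, -25],
 [10, 20, -10],
 [-25, -10, 30]].
Its characteristic polynomial (trace, sum of principal 2x2 minors, determinant of M give the coefficients) is
  p(λ) = det(λ I - M) = λ^3 - 91λ^2 + 1825λ - 10000.
By the rational root theorem any rational root is an integer divisor of 10000. Testing λ = 16: p(16) = 4096 - 23296 + 29200 - 10000 = 0, so λ = 16 is a root. Dividing out (λ - 16) leaves p(λ) = (λ - 16)(λ^2 - 75λ + 625). For λ^2 - 75λ + 625 the discriminant is 3125. It is nonnegative but not a perfect square, so the roots are real and irrational: λ = (75 ± sqrt(3125))/2 ≈ 65.4508, 9.5492.
So the eigenvalues of A^T A are ≈ 9.5492, 16, 65.4508 (all ≥ 0, as they must be for A^T A). The largest is λ_max = (75 + sqrt(3125))/2 ≈ 65.4508, hence ||A||_2 = sqrt(λ_max) = sqrt((75 + sqrt(3125))/2) ≈ 8.0902.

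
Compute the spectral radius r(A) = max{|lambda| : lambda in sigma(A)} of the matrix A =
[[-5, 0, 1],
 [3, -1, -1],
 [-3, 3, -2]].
r(A) ≈ 3.7375

The eigenvalues of A are the roots of its characteristic polynomial. With M = A (coefficients from the trace, the sum of principal 2x2 minors, and det A):
  p(λ) = det(λ I - M) = λ^3 + 8λ^2 + 23λ + 19.
No integer candidate from the rational root theorem (±divisors of 19) is a root, so the roots are irrational. The cubic discriminant is Δ = -543 < 0, so there is one real root and a complex-conjugate pair. p(-2) = -3 and p(-1) = 3 have opposite signs, so a root lies in (-2, -1); Newton's method refines it to λ ≈ -1.3602. Dividing out (λ - (-1.3602)) leaves approximately λ^2 + 6.6398λ + 13.9686. For λ^2 + 6.6398λ + 13.9686 the discriminant is -11.7872. It is negative, so the remaining roots are the complex-conjugate pair λ ≈ -3.3199 ± 1.7166i. Their product equals the constant term, so |λ|^2 ≈ 13.9686 and |λ| ≈ 3.7375.
Thus the eigenvalues (to 4 decimals) are -1.3602 (modulus 1.3602); -3.3199 ± 1.7166i (modulus 3.7375). The spectral radius is the largest modulus: r(A) ≈ 3.7375. (Cross-check: r(A) ≤ ||A||_2 ≈ 6.8487; equality holds whenever A is normal, though it can also hold for some non-normal A.)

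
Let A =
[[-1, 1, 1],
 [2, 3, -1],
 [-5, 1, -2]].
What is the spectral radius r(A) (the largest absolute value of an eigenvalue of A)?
r(A) ≈ 3.4587

The eigenvalues of A are the roots of its characteristic polynomial. With M = A (coefficients from the trace, the sum of principal 2x2 minors, and det A):
  p(λ) = det(λ I - M) = λ^3 - 3λ - 31.
No integer candidate from the rational root theorem (±divisors of 31) is a root, so the roots are irrational. The cubic discriminant is Δ = -25839 < 0, so there is one real root and a complex-conjugate pair. p(3) = -13 and p(4) = 21 have opposite signs, so a root lies in (3, 4); Newton's method refines it to λ ≈ 3.4587. Dividing out (λ - (3.4587)) leaves approximately λ^2 + 3.4587λ + 8.9628. For λ^2 + 3.4587λ + 8.9628 the discriminant is -23.8885. It is negative, so the remaining roots are the complex-conjugate pair λ ≈ -1.7294 ± 2.4438i. Their product equals the constant term, so |λ|^2 ≈ 8.9628 and |λ| ≈ 2.9938.
Thus the eigenvalues (to 4 decimals) are 3.4587 (modulus 3.4587); -1.7294 ± 2.4438i (modulus 2.9938). The spectral radius is the largest modulus: r(A) ≈ 3.4587. (Cross-check: r(A) ≤ ||A||_2 ≈ 5.6521; equality holds whenever A is normal, though it can also hold for some non-normal A.)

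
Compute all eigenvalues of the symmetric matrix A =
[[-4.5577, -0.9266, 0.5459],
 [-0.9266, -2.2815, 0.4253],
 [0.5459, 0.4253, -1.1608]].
sigma(A) ≈ {-5, -2, -1}

A is real symmetric, so its spectrum consists of real eigenvalues. Expanding the characteristic polynomial of the displayed matrix gives
  det(λ I - A) = p(λ) = λ^3 + (8)λ^2 + (17)λ + (10).
Solving p(λ) = 0 yields eigenvalues ≈ -5, -2, -1. (A is shown rounded to 4 decimals, so these recover the underlying integer eigenvalues to within that precision.)
Verification: the trace of A = -8 equals the sum of eigenvalues -8, and det(A) ≈ -9.9998 matches the eigenvalue product -10.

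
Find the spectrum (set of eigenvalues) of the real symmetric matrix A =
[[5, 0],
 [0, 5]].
sigma(A) ≈ {5} (5 with multiplicity 2)

A is real symmetric, so its spectrum consists of real eigenvalues. Expanding the characteristic polynomial of the displayed matrix gives
  det(λ I - A) = p(λ) = λ^2 + (-10)λ + (25).
Solving p(λ) = 0 yields eigenvalues ≈ 5, 5. (A is shown rounded to 4 decimals, so these recover the underlying integer eigenvalues to within that precision.)
Verification: the trace of A = 10 equals the sum of eigenvalues 10, and det(A) ≈ 25.0000 matches the eigenvalue product 25.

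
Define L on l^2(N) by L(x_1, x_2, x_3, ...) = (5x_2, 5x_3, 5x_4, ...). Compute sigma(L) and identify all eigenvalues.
sigma(L) = closed disk {z in C : |z| ≤ 5}; sigma_p(L) = open disk {z in C : |z| < 5}

Note L = 5·V where V is the unit left shift (V x)_k = x_{k+1}; so sigma(L) = 5·sigma(V) and ||L|| = 5||V||. ||L x||^2 = 25sum_{k≥2} |x_k|^2 ≤ 25||x||^2, with equality on {x : x_1 = 0}, so ||L|| = 5. For any lambda with |lambda| < 5, set r = lambda/5 (|r| < 1); the vector x = (1, r, r^2, ...) is in l^2 and satisfies L x = 5(r, r^2, ...) = lambda x, so lambda is an eigenvalue. On the boundary |lambda| = 5 the geometric series diverges, so no l^2 eigenvector exists, but these lambda lie in the approximate point spectrum. Hence sigma(L) is the closed disk of radius 5 and sigma_p(L) is the open disk.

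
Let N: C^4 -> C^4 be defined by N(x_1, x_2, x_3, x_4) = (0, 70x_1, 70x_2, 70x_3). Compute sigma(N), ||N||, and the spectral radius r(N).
sigma(N) = {0}; ||N|| = 70; r(N) = 0. (N is nilpotent with N^4 = 0.)

On C^4, N is a strictly lower-triangular matrix with 70 on the subdiagonal and zeros elsewhere, so its characteristic polynomial is lambda^4 and every eigenvalue is 0: sigma(N) = {0}. For the operator norm, N e_i = 70e_{i+1} for i = 1, ..., 3 and N e_4 = 0, so the singular values of N are 70 (with multiplicity 3) and 0; hence ||N|| = 70. The spectral radius r(N) = max|lambda| = 0. Note ||N|| > r(N) — characteristic of non-normal nilpotent operators. Indeed N^4 = 0.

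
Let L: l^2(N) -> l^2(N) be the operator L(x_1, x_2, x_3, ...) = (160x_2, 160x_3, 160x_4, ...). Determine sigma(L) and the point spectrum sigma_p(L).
sigma(L) = closed disk {z in C : |z| ≤ 160}; sigma_p(L) = open disk {z in C : |z| < 160}

Note L = 160·V where V is the unit left shift (V x)_k = x_{k+1}; so sigma(L) = 160·sigma(V) and ||L|| = 160||V||. ||L x||^2 = 25600sum_{k≥2} |x_k|^2 ≤ 25600||x||^2, with equality on {x : x_1 = 0}, so ||L|| = 160. For any lambda with |lambda| < 160, set r = lambda/160 (|r| < 1); the vector x = (1, r, r^2, ...) is in l^2 and satisfies L x = 160(r, r^2, ...) = lambda x, so lambda is an eigenvalue. On the boundary |lambda| = 160 the geometric series diverges, so no l^2 eigenvector exists, but these lambda lie in the approximate point spectrum. Hence sigma(L) is the closed disk of radius 160 and sigma_p(L) is the open disk.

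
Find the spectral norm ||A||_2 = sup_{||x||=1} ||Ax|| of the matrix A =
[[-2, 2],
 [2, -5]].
||A||_2 = 6 (= sqrt(largest eigenvalue of A^T A))

||A||_2 = sigma_max(A) = sqrt(lambda_max(A^T A)). Form the symmetric matrix M = A^T A =
[[8, -14],
 [-14, 29]].
Its characteristic polynomial (trace, determinant of M give the coefficients) is
  p(λ) = det(λ I - M) = λ^2 - 37λ + 36.
For λ^2 - 37λ + 36 the discriminant is 1225. It is a perfect square (35^2), so the roots are rational: λ = (37 ± 35)/2 = 36, 1.
So the eigenvalues of A^T A are ≈ 1, 36 (all ≥ 0, as they must be for A^T A). The largest is λ_max = 36, hence ||A||_2 = sqrt(λ_max) = 6.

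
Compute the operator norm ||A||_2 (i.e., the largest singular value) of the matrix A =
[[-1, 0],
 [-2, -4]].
||A||_2 = sqrt((21 + sqrt(377))/2) ≈ 4.4954 (= sqrt(largest eigenvalue of A^T A))

||A||_2 = sigma_max(A) = sqrt(lambda_max(A^T A)). Form the symmetric matrix M = A^T A =
[[5, 8],
 [8, 16]].
Its characteristic polynomial (trace, determinant of M give the coefficients) is
  p(λ) = det(λ I - M) = λ^2 - 21λ + 16.
For λ^2 - 21λ + 16 the discriminant is 377. It is nonnegative but not a perfect square, so the roots are real and irrational: λ = (21 ± sqrt(377))/2 ≈ 20.2082, 0.7918.
So the eigenvalues of A^T A are ≈ 0.7918, 20.2082 (all ≥ 0, as they must be for A^T A). The largest is λ_max = (21 + sqrt(377))/2 ≈ 20.2082, hence ||A||_2 = sqrt(λ_max) = sqrt((21 + sqrt(377))/2) ≈ 4.4954.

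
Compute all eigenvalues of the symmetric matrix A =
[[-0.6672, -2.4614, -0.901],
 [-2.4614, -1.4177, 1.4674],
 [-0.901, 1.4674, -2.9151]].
sigma(A) ≈ {-4, -3, 2}

A is real symmetric, so its spectrum consists of real eigenvalues. Expanding the characteristic polynomial of the displayed matrix gives
  det(λ I - A) = p(λ) = λ^3 + (5)λ^2 + (-2)λ + (-24).
Solving p(λ) = 0 yields eigenvalues ≈ -4, -3, 2. (A is shown rounded to 4 decimals, so these recover the underlying integer eigenvalues to within that precision.)
Verification: the trace of A = -5 equals the sum of eigenvalues -5, and det(A) ≈ 23.9999 matches the eigenvalue product 24.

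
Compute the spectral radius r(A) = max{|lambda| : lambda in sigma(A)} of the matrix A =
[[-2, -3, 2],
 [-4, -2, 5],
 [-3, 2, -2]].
r(A) ≈ 4.4244

The eigenvalues of A are the roots of its characteristic polynomial. With M = A (coefficients from the trace, the sum of principal 2x2 minors, and det A):
  p(λ) = det(λ I - M) = λ^3 + 6λ^2 - 4λ - 53.
No integer candidate from the rational root theorem (±divisors of 53) is a root, so the roots are irrational. The cubic discriminant is Δ = -6323 < 0, so there is one real root and a complex-conjugate pair. p(2) = -29 and p(3) = 16 have opposite signs, so a root lies in (2, 3); Newton's method refines it to λ ≈ 2.7075. Dividing out (λ - (2.7075)) leaves approximately λ^2 + 8.7075λ + 19.5754. For λ^2 + 8.7075λ + 19.5754 the discriminant is -2.4812. It is negative, so the remaining roots are the complex-conjugate pair λ ≈ -4.3537 ± 0.7876i. Their product equals the constant term, so |λ|^2 ≈ 19.5754 and |λ| ≈ 4.4244.
Thus the eigenvalues (to 4 decimals) are 2.7075 (modulus 2.7075); -4.3537 ± 0.7876i (modulus 4.4244). The spectral radius is the largest modulus: r(A) ≈ 4.4244. (Cross-check: r(A) ≤ ||A||_2 ≈ 7.6887; equality holds whenever A is normal, though it can also hold for some non-normal A.)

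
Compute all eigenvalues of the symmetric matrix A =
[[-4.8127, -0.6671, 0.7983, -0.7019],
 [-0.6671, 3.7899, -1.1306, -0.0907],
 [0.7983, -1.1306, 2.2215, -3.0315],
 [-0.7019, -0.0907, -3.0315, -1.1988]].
sigma(A) ≈ {-5, -3, 3, 5}

A is real symmetric, so its spectrum consists of real eigenvalues. Expanding the characteristic polynomial of the displayed matrix gives
  det(λ I - A) = p(λ) = λ^4 + (0)λ^3 + (-34)λ^2 + (-0.002)λ + (225).
Solving p(λ) = 0 yields eigenvalues ≈ -5, -3, 3, 5. (A is shown rounded to 4 decimals, so these recover the underlying integer eigenvalues to within that precision.)
Verification: the trace of A = 0 equals the sum of eigenvalues 0, and det(A) ≈ 225.0007 matches the eigenvalue product 225.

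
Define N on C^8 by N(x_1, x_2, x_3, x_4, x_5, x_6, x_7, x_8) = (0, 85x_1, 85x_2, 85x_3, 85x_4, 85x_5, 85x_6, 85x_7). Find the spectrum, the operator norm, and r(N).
sigma(N) = {0}; ||N|| = 85; r(N) = 0. (N is nilpotent with N^8 = 0.)

On C^8, N is a strictly lower-triangular matrix with 85 on the subdiagonal and zeros elsewhere, so its characteristic polynomial is lambda^8 and every eigenvalue is 0: sigma(N) = {0}. For the operator norm, N e_i = 85e_{i+1} for i = 1, ..., 7 and N e_8 = 0, so the singular values of N are 85 (with multiplicity 7) and 0; hence ||N|| = 85. The spectral radius r(N) = max|lambda| = 0. Note ||N|| > r(N) — characteristic of non-normal nilpotent operators. Indeed N^8 = 0.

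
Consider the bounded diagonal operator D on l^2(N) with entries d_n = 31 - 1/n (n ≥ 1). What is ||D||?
||D|| = 31

For a diagonal operator on l^2 with entries d_n, ||D|| = sup_n |d_n|. Here d_1 = 30, d_2 = 61/2, ..., and d_n = 31 - 1/n increases monotonically toward 31. All terms lie in [30, 31), so |d_n| = d_n and the supremum is the limit 31, which is not attained by any individual d_n. Hence ||D|| = 31.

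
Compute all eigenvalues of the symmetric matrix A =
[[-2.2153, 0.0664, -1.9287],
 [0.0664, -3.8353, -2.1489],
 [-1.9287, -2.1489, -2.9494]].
sigma(A) ≈ {-6, -3, 0}

A is real symmetric, so its spectrum consists of real eigenvalues. Expanding the characteristic polynomial of the displayed matrix gives
  det(λ I - A) = p(λ) = λ^3 + (9)λ^2 + (18)λ + (0).
Solving p(λ) = 0 yields eigenvalues ≈ -6, -3, 0. (A is shown rounded to 4 decimals, so these recover the underlying integer eigenvalues to within that precision.)
Verification: the trace of A = -9 equals the sum of eigenvalues -9, and det(A) ≈ 0.0009 matches the eigenvalue product 0.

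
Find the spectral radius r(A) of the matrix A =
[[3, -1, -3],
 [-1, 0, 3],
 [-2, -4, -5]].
r(A) ≈ 3.5632

The eigenvalues of A are the roots of its characteristic polynomial. With M = A (coefficients from the trace, the sum of principal 2x2 minors, and det A):
  p(λ) = det(λ I - M) = λ^3 + 2λ^2 - 10λ - 35.
No integer candidate from the rational root theorem (±divisors of 35) is a root, so the roots are irrational. The cubic discriminant is Δ = -14955 < 0, so there is one real root and a complex-conjugate pair. p(3) = -20 and p(4) = 21 have opposite signs, so a root lies in (3, 4); Newton's method refines it to λ ≈ 3.5632. Dividing out (λ - (3.5632)) leaves approximately λ^2 + 5.5632λ + 9.8227. For λ^2 + 5.5632λ + 9.8227 the discriminant is -8.3416. It is negative, so the remaining roots are the complex-conjugate pair λ ≈ -2.7816 ± 1.4441i. Their product equals the constant term, so |λ|^2 ≈ 9.8227 and |λ| ≈ 3.1341.
Thus the eigenvalues (to 4 decimals) are 3.5632 (modulus 3.5632); -2.7816 ± 1.4441i (modulus 3.1341). The spectral radius is the largest modulus: r(A) ≈ 3.5632. (Cross-check: r(A) ≤ ||A||_2 ≈ 7.5123; equality holds whenever A is normal, though it can also hold for some non-normal A.)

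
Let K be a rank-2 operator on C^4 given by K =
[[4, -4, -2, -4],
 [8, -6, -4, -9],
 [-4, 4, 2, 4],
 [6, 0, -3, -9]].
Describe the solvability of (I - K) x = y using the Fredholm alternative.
(I - K) is invertible (det(I - K) = 58 ≠ 0), so for every y in C^4 the equation (I - K) x = y has a unique solution.

K has rank 2 and factors as K = U V^T = u1 v1^T + u2 v2^T with u1 = (0, 1, 0, 3), v1 = (2, 0, -1, -3), u2 = (2, 3, -2, 0), v2 = (2, -2, -1, -2) (multiplying out reproduces the displayed K). The nonzero eigenvalues of U V^T coincide with those of the 2 x 2 matrix G = V^T U = [[v1·u1, v1·u2], [v2·u1, v2·u2]] = [[-9, 6], [-8, 0]], and by the Sylvester determinant identity det(I_4 - U V^T) = det(I_2 - V^T U) = det([[10, -6], [8, 1]]) = (10)(1) - (-6)(8) = 58. (Direct check: I - K =
[[-3, 4, 2, 4],
 [-8, 7, 4, 9],
 [4, -4, -1, -4],
 [-6, 0, 3, 10]]
has determinant 58.) The finite-dimensional Fredholm alternative says: either (I - K) is invertible, or ker(I - K) ≠ {0} and then range(I - K) = ker((I - K)^*)^⊥, with dim ker(I - K) = dim ker((I - K)^*). Since det(I - K) ≠ 0, 1 is not an eigenvalue of K and ker(I - K) = {0}, so we are in the first case: for every y there is a unique x = (I - K)^(-1) y. (Explicitly, by the Woodbury identity, (I - U V^T)^(-1) = I + U (I_2 - G)^(-1) V^T.)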